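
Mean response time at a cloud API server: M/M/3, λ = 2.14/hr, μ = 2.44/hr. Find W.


a = 0.8770; ρ = 0.2923; P₀ = 0.413129
Lq = P₀·a^c·ρ/(c!(1−ρ)²) = 0.02712
Wq = Lq/λ = 0.02712/2.14 = 0.01267 hr
W = Wq + 1/μ = 0.01267 + 0.40984 = 0.42251 hr

Final: 0.42251 hr


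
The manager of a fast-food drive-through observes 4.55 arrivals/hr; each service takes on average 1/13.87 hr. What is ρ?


ρ = λ/μ = 4.55/13.87 = 0.3280

Final: 0.3280


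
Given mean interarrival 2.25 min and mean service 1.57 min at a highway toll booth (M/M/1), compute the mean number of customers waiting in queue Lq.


λ = 60/2.25 = 26.6667 /hr
μ = 60/1.57 = 38.2166 /hr
ρ = λ/μ = 26.6667/38.2166 = 0.6978
Lq = ρ²/(1−ρ) = 0.4869/0.3022 = 1.6110

Final: 1.6110


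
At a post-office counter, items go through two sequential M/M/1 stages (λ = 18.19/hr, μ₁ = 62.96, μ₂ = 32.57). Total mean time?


Each node sees arrival rate λ = 18.19/hr (tandem ⇒ throughput preserved).
W₁ = 1/(μ₁−λ) = 1/(62.96−18.19) = 0.02234 hr
W₂ = 1/(μ₂−λ) = 1/(32.57−18.19) = 0.06954 hr
W_total = W₁ + W₂ = 0.02234 + 0.06954 = 0.09188 hr

Final: 0.09188 hr


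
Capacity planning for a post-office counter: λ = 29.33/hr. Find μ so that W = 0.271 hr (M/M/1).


W = 1/(μ−λ) ⇒ μ − λ = 1/W = 1/0.271 = 3.6900
μ = λ + 1/W = 29.33 + 3.6900 = 33.0200 per hr

Final: 33.0200 /hr


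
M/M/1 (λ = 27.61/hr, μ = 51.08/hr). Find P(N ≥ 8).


ρ = 27.61/51.08 = 0.5405
P(N ≥ n) = ρ^n = 0.5405^8 = 0.007287

Final: 0.007287


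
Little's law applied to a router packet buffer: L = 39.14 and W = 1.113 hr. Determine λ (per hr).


λ = L/W = 39.14/1.113 = 35.1662 /hr

Final: 35.1662 /hr


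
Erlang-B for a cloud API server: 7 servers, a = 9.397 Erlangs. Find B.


B(c,a) = (a^c/c!) / Σ_{k=0}^{c} a^k/k!
a^7/7! = 1283.790186
Σ terms (k=0..7): 1.00000 + 9.39700 + 44.15180 + 138.29817 + 324.89697 + 610.61137 + 956.31918 + 1283.79019 = 3368.464682
B = 1283.790186/3368.464682 = 0.381120

Final: 0.381120


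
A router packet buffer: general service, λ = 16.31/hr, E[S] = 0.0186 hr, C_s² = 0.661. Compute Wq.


ρ = λ·E[S] = 16.31·0.0186 = 0.3034
E[S²] = E[S]²(1+C_s²) = 0.0186²·(1+0.661) = 0.0005746
Wq = λ·E[S²]/(2(1−ρ)) = 16.31·0.0005746/(2·0.6966) = 0.006727 hr

Final: 0.006727 hr


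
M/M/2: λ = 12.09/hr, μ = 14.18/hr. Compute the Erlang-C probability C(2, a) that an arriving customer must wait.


a = λ/μ = 0.8526; ρ = a/2 = 0.4263
P₀ = 0.402225 (from M/M/c formula)
C(c,a) = [a^c/(c!(1−ρ))]·P₀ = [0.72694/(2·0.5737)]·0.402225
= 0.63356·0.402225 = 0.254834

Final: 0.254834


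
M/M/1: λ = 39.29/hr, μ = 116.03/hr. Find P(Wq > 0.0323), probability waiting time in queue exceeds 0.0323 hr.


ρ = 39.29/116.03 = 0.3386
P(Wq > t) = ρ·e^{−(μ−λ)t} = 0.3386·e^{−2.4787}
= 0.3386·0.083852 = 0.028394

Final: 0.028394


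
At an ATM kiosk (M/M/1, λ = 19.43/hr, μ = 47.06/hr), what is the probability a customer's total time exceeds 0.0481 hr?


W ~ Exponential(μ−λ) for M/M/1.
μ − λ = 47.06 − 19.43 = 27.6300
P(W > t) = e^{−(μ−λ)t} = e^{−1.3290} = 0.264741

Final: 0.264741


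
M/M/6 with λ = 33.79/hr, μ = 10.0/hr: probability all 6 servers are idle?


a = λ/μ = 33.79/10.0 = 3.3790; ρ = a/c = 0.5632
Σ_{k=0}^{5} a^k/k! (terms k=0..5) = 1.00000 + 3.37900 + 5.70882 + 6.43003 + 5.43177 + 3.67079 = 25.62042
Tail: a^6/(6!(1−ρ)) = 1488.43252/(720·0.4368) = 4.73239
P₀ = 1/(25.62042 + 4.73239) = 1/30.35281 = 0.032946

Final: 0.032946


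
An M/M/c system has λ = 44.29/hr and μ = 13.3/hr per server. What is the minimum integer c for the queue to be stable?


Stability requires cμ > λ ⇔ c > λ/μ.
λ/μ = 44.29/13.3 = 3.3301
Minimum integer c = ⌊3.3301⌋ + 1 = 4
Check: 4·13.3 = 53.20 > 44.29, while 3·13.3 = 39.90 ≤ 44.29

Final: 4 servers


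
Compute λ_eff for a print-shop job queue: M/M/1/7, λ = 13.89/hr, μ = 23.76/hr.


ρ = 0.5846; P_K = (1−ρ)ρ^7/(1−ρ^8) = 0.009827
λ_eff = λ(1 − P_K) = 13.89·(1 − 0.009827) = 13.89·0.990173 = 13.7535 /hr

Final: 13.7535 /hr


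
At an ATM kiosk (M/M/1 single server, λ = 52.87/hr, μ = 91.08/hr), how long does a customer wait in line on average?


ρ = 52.87/91.08 = 0.5805
Wq = ρ/(μ−λ) = 0.5805/(91.08 − 52.87) = 0.5805/38.21 = 0.01519 hr

Final: 0.01519 hr


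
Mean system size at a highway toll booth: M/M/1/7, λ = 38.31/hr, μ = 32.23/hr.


ρ = 38.31/32.23 = 1.1886
L = ρ[1 − (K+1)ρ^K + Kρ^(K+1)] / [(1−ρ)(1−ρ^(K+1))]
Numerator: 1.1886·(1 − 8·3.352455 + 7·3.984876) = 2.465832
Denominator: (-0.1886)·(-2.984876) = 0.563079
L = 2.465832/0.563079 = 4.3792

Final: 4.3792


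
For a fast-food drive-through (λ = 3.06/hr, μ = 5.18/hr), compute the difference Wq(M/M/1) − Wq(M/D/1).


ρ = 3.06/5.18 = 0.5907
Wq(M/M/1) = ρ/(μ−λ) = 0.5907/2.12 = 0.27865 hr
Wq(M/D/1) = ρ/(2(μ−λ)) = 0.13932 hr
Savings = 0.27865 − 0.13932 = 0.13932 hr

Final: 0.13932 hr


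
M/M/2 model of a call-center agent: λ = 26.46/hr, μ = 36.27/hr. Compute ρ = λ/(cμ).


ρ = λ/(cμ) = 26.46/(2·36.27) = 26.46/72.54 = 0.3648

Final: 0.3648


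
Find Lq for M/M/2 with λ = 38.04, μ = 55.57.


a = λ/μ = 0.6845; ρ = a/2 = 0.3423
P₀ = 0.490012
Lq = P₀·a^c·ρ / (c!·(1−ρ)²) = 0.490012·0.46860·0.3423/(2·0.43261)
= 0.09083

Final: 0.09083


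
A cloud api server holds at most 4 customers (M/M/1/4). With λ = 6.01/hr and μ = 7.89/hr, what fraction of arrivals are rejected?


ρ = λ/μ = 6.01/7.89 = 0.7617
P_K = (1−ρ)ρ^K/(1−ρ^(K+1)) = (0.2383·0.336659)/(1 − 0.256441)
= 0.080218/0.743559 = 0.107884

Final: 0.107884


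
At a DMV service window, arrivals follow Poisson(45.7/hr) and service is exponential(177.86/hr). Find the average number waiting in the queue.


ρ = 45.7/177.86 = 0.2569
Lq = ρ²/(1−ρ) = 0.06602/0.7431 = 0.08885

Final: 0.08885


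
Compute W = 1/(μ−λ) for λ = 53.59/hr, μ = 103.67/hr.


W = 1/(μ−λ) = 1/(103.67 − 53.59) = 1/50.08 = 0.01997 hr

Final: 0.01997 hr


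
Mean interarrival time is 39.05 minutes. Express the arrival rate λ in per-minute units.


λ = 1/(interarrival time) in consistent units.
1 minute = 1 min, so λ = 1/39.05 = 0.02561 per minute

Final: 0.02561 /min


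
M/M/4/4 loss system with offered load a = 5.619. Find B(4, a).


B(c,a) = (a^c/c!) / Σ_{k=0}^{c} a^k/k!
a^4/4! = 41.536021
Σ terms (k=0..4): 1.00000 + 5.61900 + 15.78658 + 29.56827 + 41.53602 = 93.509866
B = 41.536021/93.509866 = 0.444189

Final: 0.444189


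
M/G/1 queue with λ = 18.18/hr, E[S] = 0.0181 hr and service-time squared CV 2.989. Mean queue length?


ρ = λ·E[S] = 18.18·0.0181 = 0.3291
Lq = ρ²(1+C_s²)/(2(1−ρ)) = 0.1083·(1+2.989)/(2·0.6709)
= 0.1083·3.9890/1.3419 = 0.32188

Final: 0.32188


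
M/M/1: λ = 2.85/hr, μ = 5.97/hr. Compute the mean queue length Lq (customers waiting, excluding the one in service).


ρ = 2.85/5.97 = 0.4774
Lq = ρ²/(1−ρ) = 0.2279/0.5226 = 0.4361

Final: 0.4361


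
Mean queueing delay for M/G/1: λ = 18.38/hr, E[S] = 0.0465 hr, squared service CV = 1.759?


ρ = λ·E[S] = 18.38·0.0465 = 0.8547
E[S²] = E[S]²(1+C_s²) = 0.0465²·(1+1.759) = 0.005966
Wq = λ·E[S²]/(2(1−ρ)) = 18.38·0.005966/(2·0.1453) = 0.37724 hr

Final: 0.37724 hr


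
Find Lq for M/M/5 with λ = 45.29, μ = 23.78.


a = λ/μ = 1.9045; ρ = a/5 = 0.3809
P₀ = 0.148037
Lq = P₀·a^c·ρ / (c!·(1−ρ)²) = 0.148037·25.05834·0.3809/(120·0.38327)
= 0.03072

Final: 0.03072


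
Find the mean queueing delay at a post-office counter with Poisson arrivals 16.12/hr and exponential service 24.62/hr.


ρ = 16.12/24.62 = 0.6548
Wq = ρ/(μ−λ) = 0.6548/(24.62 − 16.12) = 0.6548/8.50 = 0.07703 hr

Final: 0.07703 hr


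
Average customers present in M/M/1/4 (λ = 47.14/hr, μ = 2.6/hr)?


ρ = 47.14/2.6 = 18.1308
L = ρ[1 − (K+1)ρ^K + Kρ^(K+1)] / [(1−ρ)(1−ρ^(K+1))]
Numerator: 18.1308·(1 − 5·108059.989467 + 4·1959210.732101) = 132291955.102954
Denominator: (-17.1308)·(-1959209.732101) = 33562769.795302
L = 132291955.102954/33562769.795302 = 3.9416

Final: 3.9416


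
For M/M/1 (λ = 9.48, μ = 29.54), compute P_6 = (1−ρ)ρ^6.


ρ = 9.48/29.54 = 0.3209
P_n = (1−ρ)·ρ^n = (1 − 0.3209)·0.3209^6 = 0.6791·0.001092 = 0.0007418

Final: 0.0007418


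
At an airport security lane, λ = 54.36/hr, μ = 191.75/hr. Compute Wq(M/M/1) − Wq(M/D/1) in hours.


ρ = 54.36/191.75 = 0.2835
Wq(M/M/1) = ρ/(μ−λ) = 0.2835/137.39 = 0.002063 hr
Wq(M/D/1) = ρ/(2(μ−λ)) = 0.001032 hr
Savings = 0.002063 − 0.001032 = 0.001032 hr

Final: 0.001032 hr


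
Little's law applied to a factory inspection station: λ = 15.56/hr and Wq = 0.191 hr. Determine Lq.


Lq = λWq = 15.56·0.191 = 2.9720

Final: 2.9720


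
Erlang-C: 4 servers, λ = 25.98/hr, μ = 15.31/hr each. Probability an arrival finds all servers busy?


a = λ/μ = 1.6969; ρ = a/4 = 0.4242
P₀ = 0.180142 (from M/M/c formula)
C(c,a) = [a^c/(c!(1−ρ))]·P₀ = [8.29193/(24·0.5758)]·0.180142
= 0.60006·0.180142 = 0.108097

Final: 0.108097


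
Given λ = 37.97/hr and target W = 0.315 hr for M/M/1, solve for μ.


W = 1/(μ−λ) ⇒ μ − λ = 1/W = 1/0.315 = 3.1746
μ = λ + 1/W = 37.97 + 3.1746 = 41.1446 per hr

Final: 41.1446 /hr


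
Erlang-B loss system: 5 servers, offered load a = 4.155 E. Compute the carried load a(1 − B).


B(5,4.155) = 0.212865 (Erlang-B)
Carried load = a(1 − B) = 4.155·(1 − 0.212865) = 4.155·0.787135 = 3.2705 E

Final: 3.2705 Erlangs


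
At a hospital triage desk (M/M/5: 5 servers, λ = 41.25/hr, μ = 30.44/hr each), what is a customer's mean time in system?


a = 1.3551; ρ = 0.2710; P₀ = 0.257678
Lq = P₀·a^c·ρ/(c!(1−ρ)²) = 0.005005
Wq = Lq/λ = 0.005005/41.25 = 0.0001213 hr
W = Wq + 1/μ = 0.0001213 + 0.03285 = 0.03297 hr

Final: 0.03297 hr


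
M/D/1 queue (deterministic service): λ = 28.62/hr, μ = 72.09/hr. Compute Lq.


ρ = 28.62/72.09 = 0.3970
M/D/1: Lq = ρ²/(2(1−ρ)) = 0.1576/(2·0.6030) = 0.13069

Final: 0.13069


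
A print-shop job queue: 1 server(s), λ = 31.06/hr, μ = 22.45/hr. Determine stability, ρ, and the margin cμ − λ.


Total capacity cμ = 1·22.45 = 22.45/hr
ρ = λ/(cμ) = 31.06/22.45 = 1.3835
Stable ⇔ ρ < 1: NO
Spare capacity = cμ − λ = 22.45 − 31.06 = -8.61/hr

Final: ρ = 1.3835; unstable; margin = -8.61/hr


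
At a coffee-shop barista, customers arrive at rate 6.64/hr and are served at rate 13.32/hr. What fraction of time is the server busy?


ρ = λ/μ = 6.64/13.32 = 0.4985

Final: 0.4985


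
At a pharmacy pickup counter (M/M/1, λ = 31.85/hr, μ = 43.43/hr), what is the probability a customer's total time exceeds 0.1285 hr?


W ~ Exponential(μ−λ) for M/M/1.
μ − λ = 43.43 − 31.85 = 11.5800
P(W > t) = e^{−(μ−λ)t} = e^{−1.4880} = 0.225817

Final: 0.225817


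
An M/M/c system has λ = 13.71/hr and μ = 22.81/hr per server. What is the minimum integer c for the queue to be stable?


Stability requires cμ > λ ⇔ c > λ/μ.
λ/μ = 13.71/22.81 = 0.6011
Minimum integer c = ⌊0.6011⌋ + 1 = 1
Check: 1·22.81 = 22.81 > 13.71, while 0·22.81 = 0.00 ≤ 13.71

Final: 1 servers


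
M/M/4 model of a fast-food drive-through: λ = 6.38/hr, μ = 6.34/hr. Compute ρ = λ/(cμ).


ρ = λ/(cμ) = 6.38/(4·6.34) = 6.38/25.36 = 0.2516

Final: 0.2516


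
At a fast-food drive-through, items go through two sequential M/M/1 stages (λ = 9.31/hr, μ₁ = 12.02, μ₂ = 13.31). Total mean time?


Each node sees arrival rate λ = 9.31/hr (tandem ⇒ throughput preserved).
W₁ = 1/(μ₁−λ) = 1/(12.02−9.31) = 0.36900 hr
W₂ = 1/(μ₂−λ) = 1/(13.31−9.31) = 0.25000 hr
W_total = W₁ + W₂ = 0.36900 + 0.25000 = 0.61900 hr

Final: 0.61900 hr


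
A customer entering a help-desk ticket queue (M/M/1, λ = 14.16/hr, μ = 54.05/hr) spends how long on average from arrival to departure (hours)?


W = 1/(μ−λ) = 1/(54.05 − 14.16) = 1/39.89 = 0.02507 hr

Final: 0.02507 hr


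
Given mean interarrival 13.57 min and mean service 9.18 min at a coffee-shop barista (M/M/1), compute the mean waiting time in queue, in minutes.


λ = 60/13.57 = 4.4215 /hr
μ = 60/9.18 = 6.5359 /hr
ρ = λ/μ = 4.4215/6.5359 = 0.6765
Wq = ρ/(μ−λ) = 0.6765/(6.5359−4.4215) = 0.31994 hr
In minutes: 0.31994·60 = 19.196 min

Final: 19.196 min


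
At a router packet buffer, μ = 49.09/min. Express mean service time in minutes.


Mean service time = 1/μ = 1/49.09 minute = 0.02037 minute
In minutes: 0.02037 × 1 = 0.02037 min

Final: 0.02037 min


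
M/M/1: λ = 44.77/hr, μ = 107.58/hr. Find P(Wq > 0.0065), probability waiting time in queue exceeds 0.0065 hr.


ρ = 44.77/107.58 = 0.4162
P(Wq > t) = ρ·e^{−(μ−λ)t} = 0.4162·e^{−0.4083}
= 0.4162·0.664803 = 0.276661

Final: 0.276661


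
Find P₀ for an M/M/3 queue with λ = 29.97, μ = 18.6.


a = λ/μ = 29.97/18.6 = 1.6113; ρ = a/c = 0.5371
Σ_{k=0}^{2} a^k/k! (terms k=0..2) = 1.00000 + 1.61129 + 1.29813 = 3.90942
Tail: a^3/(3!(1−ρ)) = 4.18332/(6·0.4629) = 1.50619
P₀ = 1/(3.90942 + 1.50619) = 1/5.41561 = 0.184651

Final: 0.184651


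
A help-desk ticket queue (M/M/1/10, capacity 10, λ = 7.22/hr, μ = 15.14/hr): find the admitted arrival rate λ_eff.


ρ = 0.4769; P_K = (1−ρ)ρ^10/(1−ρ^11) = 0.0003183
λ_eff = λ(1 − P_K) = 7.22·(1 − 0.0003183) = 7.22·0.999682 = 7.2177 /hr

Final: 7.2177 /hr


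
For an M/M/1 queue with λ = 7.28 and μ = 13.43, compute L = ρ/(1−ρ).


ρ = λ/μ = 7.28/13.43 = 0.5421
L = ρ/(1−ρ) = 0.5421/(1 − 0.5421) = 0.5421/0.4579 = 1.1837

Final: 1.1837


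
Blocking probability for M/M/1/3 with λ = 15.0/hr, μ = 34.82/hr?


ρ = λ/μ = 15.0/34.82 = 0.4308
P_K = (1−ρ)ρ^K/(1−ρ^(K+1)) = (0.5692·0.079944)/(1 − 0.034439)
= 0.045505/0.965561 = 0.047128

Final: 0.047128


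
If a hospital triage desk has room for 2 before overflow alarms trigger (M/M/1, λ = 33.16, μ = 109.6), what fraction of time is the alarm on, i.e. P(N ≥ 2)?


ρ = 33.16/109.6 = 0.3026
P(N ≥ n) = ρ^n = 0.3026^2 = 0.091539

Final: 0.091539


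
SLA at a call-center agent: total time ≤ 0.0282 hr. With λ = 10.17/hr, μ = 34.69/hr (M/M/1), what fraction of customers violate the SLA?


W ~ Exponential(μ−λ) for M/M/1.
μ − λ = 34.69 − 10.17 = 24.5200
P(W > t) = e^{−(μ−λ)t} = e^{−0.6915} = 0.500842

Final: 0.500842


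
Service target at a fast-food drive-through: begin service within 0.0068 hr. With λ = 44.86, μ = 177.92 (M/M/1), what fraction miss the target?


ρ = 44.86/177.92 = 0.2521
P(Wq > t) = ρ·e^{−(μ−λ)t} = 0.2521·e^{−0.9048}
= 0.2521·0.404620 = 0.102019

Final: 0.102019


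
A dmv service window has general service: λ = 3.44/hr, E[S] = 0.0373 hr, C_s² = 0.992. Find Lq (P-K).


ρ = λ·E[S] = 3.44·0.0373 = 0.1283
Lq = ρ²(1+C_s²)/(2(1−ρ)) = 0.01646·(1+0.992)/(2·0.8717)
= 0.01646·1.9920/1.7434 = 0.01881

Final: 0.01881


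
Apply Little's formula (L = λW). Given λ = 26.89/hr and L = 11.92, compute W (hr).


W = L/λ = 11.92/26.89 = 0.4433 hr

Final: 0.4433 hr


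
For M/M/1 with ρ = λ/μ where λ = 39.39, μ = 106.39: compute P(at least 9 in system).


ρ = 39.39/106.39 = 0.3702
P(N ≥ n) = ρ^n = 0.3702^9 = 0.0001307

Final: 0.0001307


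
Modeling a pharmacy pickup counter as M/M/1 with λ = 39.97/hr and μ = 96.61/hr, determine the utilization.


ρ = λ/μ = 39.97/96.61 = 0.4137

Final: 0.4137


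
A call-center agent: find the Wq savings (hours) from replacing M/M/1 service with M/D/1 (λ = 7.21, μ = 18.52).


ρ = 7.21/18.52 = 0.3893
Wq(M/M/1) = ρ/(μ−λ) = 0.3893/11.31 = 0.03442 hr
Wq(M/D/1) = ρ/(2(μ−λ)) = 0.01721 hr
Savings = 0.03442 − 0.01721 = 0.01721 hr

Final: 0.01721 hr


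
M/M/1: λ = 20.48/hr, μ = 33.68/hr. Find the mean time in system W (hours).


W = 1/(μ−λ) = 1/(33.68 − 20.48) = 1/13.20 = 0.07576 hr

Final: 0.07576 hr


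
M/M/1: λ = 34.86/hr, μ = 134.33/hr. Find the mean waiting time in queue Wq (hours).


ρ = 34.86/134.33 = 0.2595
Wq = ρ/(μ−λ) = 0.2595/(134.33 − 34.86) = 0.2595/99.47 = 0.002609 hr

Final: 0.002609 hr


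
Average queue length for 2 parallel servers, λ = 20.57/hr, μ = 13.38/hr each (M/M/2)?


a = λ/μ = 1.5374; ρ = a/2 = 0.7687
P₀ = 0.130784
Lq = P₀·a^c·ρ / (c!·(1−ρ)²) = 0.130784·2.36350·0.7687/(2·0.05351)
= 2.22034

Final: 2.22034


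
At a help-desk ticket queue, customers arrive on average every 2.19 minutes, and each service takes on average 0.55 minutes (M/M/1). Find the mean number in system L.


λ = 60/2.19 = 27.3973 /hr
μ = 60/0.55 = 109.0909 /hr
ρ = λ/μ = 27.3973/109.0909 = 0.2511
L = ρ/(1−ρ) = 0.2511/0.7489 = 0.3354

Final: 0.3354


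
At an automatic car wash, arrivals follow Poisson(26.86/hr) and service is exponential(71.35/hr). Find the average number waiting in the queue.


ρ = 26.86/71.35 = 0.3765
Lq = ρ²/(1−ρ) = 0.1417/0.6235 = 0.2273

Final: 0.2273


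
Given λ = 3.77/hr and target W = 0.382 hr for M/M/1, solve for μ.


W = 1/(μ−λ) ⇒ μ − λ = 1/W = 1/0.382 = 2.6178
μ = λ + 1/W = 3.77 + 2.6178 = 6.3878 per hr

Final: 6.3878 /hr


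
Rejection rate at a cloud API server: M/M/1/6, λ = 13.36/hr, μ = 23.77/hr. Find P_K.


ρ = λ/μ = 13.36/23.77 = 0.5621
P_K = (1−ρ)ρ^K/(1−ρ^(K+1)) = (0.4379·0.031526)/(1 − 0.017719)
= 0.013807/0.982281 = 0.014056

Final: 0.014056


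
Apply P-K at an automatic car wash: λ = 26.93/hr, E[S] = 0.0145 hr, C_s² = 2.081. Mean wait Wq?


ρ = λ·E[S] = 26.93·0.0145 = 0.3905
E[S²] = E[S]²(1+C_s²) = 0.0145²·(1+2.081) = 0.0006478
Wq = λ·E[S²]/(2(1−ρ)) = 26.93·0.0006478/(2·0.6095) = 0.01431 hr

Final: 0.01431 hr


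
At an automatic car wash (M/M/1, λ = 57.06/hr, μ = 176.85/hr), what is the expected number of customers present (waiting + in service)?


ρ = λ/μ = 57.06/176.85 = 0.3226
L = ρ/(1−ρ) = 0.3226/(1 − 0.3226) = 0.3226/0.6774 = 0.4763

Final: 0.4763


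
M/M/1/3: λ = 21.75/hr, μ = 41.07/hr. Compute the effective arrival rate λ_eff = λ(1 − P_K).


ρ = 0.5296; P_K = (1−ρ)ρ^3/(1−ρ^4) = 0.075834
λ_eff = λ(1 − P_K) = 21.75·(1 − 0.075834) = 21.75·0.924166 = 20.1006 /hr

Final: 20.1006 /hr


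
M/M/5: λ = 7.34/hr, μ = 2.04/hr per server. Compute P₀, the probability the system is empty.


a = λ/μ = 7.34/2.04 = 3.5980; ρ = a/c = 0.7196
Σ_{k=0}^{4} a^k/k! (terms k=0..4) = 1.00000 + 3.59804 + 6.47294 + 7.76330 + 6.98317 = 25.81745
Tail: a^5/(5!(1−ρ)) = 603.01687/(120·0.2804) = 17.92183
P₀ = 1/(25.81745 + 17.92183) = 1/43.73928 = 0.022863

Final: 0.022863


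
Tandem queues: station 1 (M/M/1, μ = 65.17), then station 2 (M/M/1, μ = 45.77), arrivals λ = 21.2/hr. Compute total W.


Each node sees arrival rate λ = 21.2/hr (tandem ⇒ throughput preserved).
W₁ = 1/(μ₁−λ) = 1/(65.17−21.2) = 0.02274 hr
W₂ = 1/(μ₂−λ) = 1/(45.77−21.2) = 0.04070 hr
W_total = W₁ + W₂ = 0.02274 + 0.04070 = 0.06344 hr

Final: 0.06344 hr


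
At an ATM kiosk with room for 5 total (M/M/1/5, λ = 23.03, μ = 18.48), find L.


ρ = 23.03/18.48 = 1.2462
L = ρ[1 − (K+1)ρ^K + Kρ^(K+1)] / [(1−ρ)(1−ρ^(K+1))]
Numerator: 1.2462·(1 − 6·3.005798 + 5·3.745862) = 2.111733
Denominator: (-0.2462)·(-2.745862) = 0.676065
L = 2.111733/0.676065 = 3.1236

Final: 3.1236


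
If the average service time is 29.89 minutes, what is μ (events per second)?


μ = 1/(service time) in consistent units.
1 second = 0.0166667 min, so μ = 0.0166667/29.89 = 0.0005576 per second

Final: 0.0005576 /sec


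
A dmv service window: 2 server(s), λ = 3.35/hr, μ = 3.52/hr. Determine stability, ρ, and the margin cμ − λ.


Total capacity cμ = 2·3.52 = 7.04/hr
ρ = λ/(cμ) = 3.35/7.04 = 0.4759
Stable ⇔ ρ < 1: YES
Spare capacity = cμ − λ = 7.04 − 3.35 = 3.69/hr

Final: ρ = 0.4759; stable; margin = 3.69/hr


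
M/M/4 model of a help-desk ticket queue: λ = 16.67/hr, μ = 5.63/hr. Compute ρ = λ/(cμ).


ρ = λ/(cμ) = 16.67/(4·5.63) = 16.67/22.52 = 0.7402

Final: 0.7402


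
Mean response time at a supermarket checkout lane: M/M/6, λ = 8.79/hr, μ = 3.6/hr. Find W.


a = 2.4417; ρ = 0.4069; P₀ = 0.086588
Lq = P₀·a^c·ρ/(c!(1−ρ)²) = 0.02948
Wq = Lq/λ = 0.02948/8.79 = 0.003354 hr
W = Wq + 1/μ = 0.003354 + 0.27778 = 0.28113 hr

Final: 0.28113 hr


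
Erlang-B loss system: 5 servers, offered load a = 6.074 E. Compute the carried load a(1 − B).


B(5,6.074) = 0.365536 (Erlang-B)
Carried load = a(1 − B) = 6.074·(1 − 0.365536) = 6.074·0.634464 = 3.8537 E

Final: 3.8537 Erlangs


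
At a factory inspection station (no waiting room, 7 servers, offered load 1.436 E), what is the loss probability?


B(c,a) = (a^c/c!) / Σ_{k=0}^{c} a^k/k!
a^7/7! = 0.002498
Σ terms (k=0..7): 1.00000 + 1.43600 + 1.03105 + 0.49353 + 0.17718 + 0.05089 + 0.01218 + 0.002498 = 4.203315
B = 0.002498/4.203315 = 0.0005944

Final: 0.0005944


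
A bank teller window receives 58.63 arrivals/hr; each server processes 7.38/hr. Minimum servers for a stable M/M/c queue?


Stability requires cμ > λ ⇔ c > λ/μ.
λ/μ = 58.63/7.38 = 7.9444
Minimum integer c = ⌊7.9444⌋ + 1 = 8
Check: 8·7.38 = 59.04 > 58.63, while 7·7.38 = 51.66 ≤ 58.63

Final: 8 servers


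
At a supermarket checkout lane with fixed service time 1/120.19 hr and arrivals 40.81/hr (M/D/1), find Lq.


ρ = 40.81/120.19 = 0.3395
M/D/1: Lq = ρ²/(2(1−ρ)) = 0.1153/(2·0.6605) = 0.08728

Final: 0.08728


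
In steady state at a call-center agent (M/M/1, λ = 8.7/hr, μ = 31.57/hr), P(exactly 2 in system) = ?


ρ = 8.7/31.57 = 0.2756
P_n = (1−ρ)·ρ^n = (1 − 0.2756)·0.2756^2 = 0.7244·0.075943 = 0.055015

Final: 0.055015


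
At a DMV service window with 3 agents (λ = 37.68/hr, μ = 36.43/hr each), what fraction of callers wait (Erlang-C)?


a = λ/μ = 1.0343; ρ = a/3 = 0.3448
P₀ = 0.350795 (from M/M/c formula)
C(c,a) = [a^c/(c!(1−ρ))]·P₀ = [1.10651/(6·0.6552)]·0.350795
= 0.28146·0.350795 = 0.098733

Final: 0.098733


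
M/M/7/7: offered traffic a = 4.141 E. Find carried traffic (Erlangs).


B(7,4.141) = 0.070106 (Erlang-B)
Carried load = a(1 − B) = 4.141·(1 − 0.070106) = 4.141·0.929894 = 3.8507 E

Final: 3.8507 Erlangs


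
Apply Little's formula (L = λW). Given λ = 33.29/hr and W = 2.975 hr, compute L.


L = λW = 33.29·2.975 = 99.0378

Final: 99.0378


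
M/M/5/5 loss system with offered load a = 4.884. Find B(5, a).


B(c,a) = (a^c/c!) / Σ_{k=0}^{c} a^k/k!
a^5/5! = 23.157786
Σ terms (k=0..5): 1.00000 + 4.88400 + 11.92673 + 19.41671 + 23.70781 + 23.15779 = 84.093034
B = 23.157786/84.093034 = 0.275383

Final: 0.275383


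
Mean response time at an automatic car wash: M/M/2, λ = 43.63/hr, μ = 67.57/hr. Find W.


a = 0.6457; ρ = 0.3229; P₀ = 0.511887
Lq = P₀·a^c·ρ/(c!(1−ρ)²) = 0.07513
Wq = Lq/λ = 0.07513/43.63 = 0.001722 hr
W = Wq + 1/μ = 0.001722 + 0.01480 = 0.01652 hr

Final: 0.01652 hr


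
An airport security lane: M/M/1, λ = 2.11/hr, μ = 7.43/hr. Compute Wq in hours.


ρ = 2.11/7.43 = 0.2840
Wq = ρ/(μ−λ) = 0.2840/(7.43 − 2.11) = 0.2840/5.32 = 0.05338 hr

Final: 0.05338 hr


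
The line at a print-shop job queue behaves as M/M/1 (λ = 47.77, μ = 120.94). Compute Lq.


ρ = 47.77/120.94 = 0.3950
Lq = ρ²/(1−ρ) = 0.1560/0.6050 = 0.2579

Final: 0.2579


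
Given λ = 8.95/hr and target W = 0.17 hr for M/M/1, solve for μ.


W = 1/(μ−λ) ⇒ μ − λ = 1/W = 1/0.17 = 5.8824
μ = λ + 1/W = 8.95 + 5.8824 = 14.8324 per hr

Final: 14.8324 /hr


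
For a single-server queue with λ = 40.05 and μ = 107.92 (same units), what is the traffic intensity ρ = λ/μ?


ρ = λ/μ = 40.05/107.92 = 0.3711

Final: 0.3711


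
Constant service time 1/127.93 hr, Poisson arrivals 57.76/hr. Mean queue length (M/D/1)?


ρ = 57.76/127.93 = 0.4515
M/D/1: Lq = ρ²/(2(1−ρ)) = 0.2038/(2·0.5485) = 0.18582

Final: 0.18582


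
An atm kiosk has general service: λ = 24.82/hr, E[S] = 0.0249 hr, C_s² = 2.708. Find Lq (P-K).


ρ = λ·E[S] = 24.82·0.0249 = 0.6180
Lq = ρ²(1+C_s²)/(2(1−ρ)) = 0.3819·(1+2.708)/(2·0.3820)
= 0.3819·3.7080/0.7640 = 1.85383

Final: 1.85383


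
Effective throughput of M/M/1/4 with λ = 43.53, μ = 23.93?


ρ = 1.8191; P_K = (1−ρ)ρ^4/(1−ρ^5) = 0.474066
λ_eff = λ(1 − P_K) = 43.53·(1 − 0.474066) = 43.53·0.525934 = 22.8939 /hr

Final: 22.8939 /hr


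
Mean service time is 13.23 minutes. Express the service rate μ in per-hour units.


μ = 1/(service time) in consistent units.
1 hour = 60 min, so μ = 60/13.23 = 4.5351 per hour

Final: 4.5351 /hr


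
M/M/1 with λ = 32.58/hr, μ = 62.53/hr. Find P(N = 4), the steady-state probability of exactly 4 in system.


ρ = 32.58/62.53 = 0.5210
P_n = (1−ρ)·ρ^n = (1 − 0.5210)·0.5210^4 = 0.4790·0.073697 = 0.035299

Final: 0.035299


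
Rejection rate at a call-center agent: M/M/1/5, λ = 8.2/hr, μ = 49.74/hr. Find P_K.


ρ = λ/μ = 8.2/49.74 = 0.1649
P_K = (1−ρ)ρ^K/(1−ρ^(K+1)) = (0.8351·0.0001218)/(1 − 0.00002007)
= 0.0001017/0.999980 = 0.0001017

Final: 0.0001017


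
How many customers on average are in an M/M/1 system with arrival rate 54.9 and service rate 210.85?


ρ = λ/μ = 54.9/210.85 = 0.2604
L = ρ/(1−ρ) = 0.2604/(1 − 0.2604) = 0.2604/0.7396 = 0.3520

Final: 0.3520


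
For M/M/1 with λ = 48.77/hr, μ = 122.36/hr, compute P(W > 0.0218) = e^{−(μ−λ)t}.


W ~ Exponential(μ−λ) for M/M/1.
μ − λ = 122.36 − 48.77 = 73.5900
P(W > t) = e^{−(μ−λ)t} = e^{−1.6043} = 0.201038

Final: 0.201038


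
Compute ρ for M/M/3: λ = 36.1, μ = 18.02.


ρ = λ/(cμ) = 36.1/(3·18.02) = 36.1/54.06 = 0.6678

Final: 0.6678


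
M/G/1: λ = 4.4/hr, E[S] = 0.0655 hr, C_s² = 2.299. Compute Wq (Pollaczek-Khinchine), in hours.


ρ = λ·E[S] = 4.4·0.0655 = 0.2882
E[S²] = E[S]²(1+C_s²) = 0.0655²·(1+2.299) = 0.014154
Wq = λ·E[S²]/(2(1−ρ)) = 4.4·0.014154/(2·0.7118) = 0.04375 hr

Final: 0.04375 hr


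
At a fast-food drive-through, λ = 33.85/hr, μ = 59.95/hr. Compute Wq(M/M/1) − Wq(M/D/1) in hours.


ρ = 33.85/59.95 = 0.5646
Wq(M/M/1) = ρ/(μ−λ) = 0.5646/26.10 = 0.02163 hr
Wq(M/D/1) = ρ/(2(μ−λ)) = 0.01082 hr
Savings = 0.02163 − 0.01082 = 0.01082 hr

Final: 0.01082 hr


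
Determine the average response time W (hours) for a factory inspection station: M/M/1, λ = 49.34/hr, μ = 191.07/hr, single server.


W = 1/(μ−λ) = 1/(191.07 − 49.34) = 1/141.73 = 0.007056 hr

Final: 0.007056 hr


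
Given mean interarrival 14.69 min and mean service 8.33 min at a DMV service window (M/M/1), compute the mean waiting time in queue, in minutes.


λ = 60/14.69 = 4.0844 /hr
μ = 60/8.33 = 7.2029 /hr
ρ = λ/μ = 4.0844/7.2029 = 0.5671
Wq = ρ/(μ−λ) = 0.5671/(7.2029−4.0844) = 0.18184 hr
In minutes: 0.18184·60 = 10.910 min

Final: 10.910 min


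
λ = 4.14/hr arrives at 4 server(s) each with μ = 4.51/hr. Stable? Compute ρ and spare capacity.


Total capacity cμ = 4·4.51 = 18.04/hr
ρ = λ/(cμ) = 4.14/18.04 = 0.2295
Stable ⇔ ρ < 1: YES
Spare capacity = cμ − λ = 18.04 − 4.14 = 13.90/hr

Final: ρ = 0.2295; stable; margin = 13.90/hr


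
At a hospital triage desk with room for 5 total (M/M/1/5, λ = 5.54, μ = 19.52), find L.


ρ = 5.54/19.52 = 0.2838
L = ρ[1 − (K+1)ρ^K + Kρ^(K+1)] / [(1−ρ)(1−ρ^(K+1))]
Numerator: 0.2838·(1 − 6·0.001841 + 5·0.0005226) = 0.281417
Denominator: (0.7162)·(0.999477) = 0.715814
L = 0.281417/0.715814 = 0.3931

Final: 0.3931


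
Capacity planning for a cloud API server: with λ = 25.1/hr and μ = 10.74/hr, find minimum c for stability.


Stability requires cμ > λ ⇔ c > λ/μ.
λ/μ = 25.1/10.74 = 2.3371
Minimum integer c = ⌊2.3371⌋ + 1 = 3
Check: 3·10.74 = 32.22 > 25.1, while 2·10.74 = 21.48 ≤ 25.1

Final: 3 servers


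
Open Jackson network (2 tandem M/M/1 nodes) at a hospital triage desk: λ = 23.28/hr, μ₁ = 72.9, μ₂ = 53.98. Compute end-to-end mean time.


Each node sees arrival rate λ = 23.28/hr (tandem ⇒ throughput preserved).
W₁ = 1/(μ₁−λ) = 1/(72.9−23.28) = 0.02015 hr
W₂ = 1/(μ₂−λ) = 1/(53.98−23.28) = 0.03257 hr
W_total = W₁ + W₂ = 0.02015 + 0.03257 = 0.05273 hr

Final: 0.05273 hr


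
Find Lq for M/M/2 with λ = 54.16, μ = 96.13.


a = λ/μ = 0.5634; ρ = a/2 = 0.2817
P₀ = 0.560425
Lq = P₀·a^c·ρ / (c!·(1−ρ)²) = 0.560425·0.31742·0.2817/(2·0.51595)
= 0.04856

Final: 0.04856


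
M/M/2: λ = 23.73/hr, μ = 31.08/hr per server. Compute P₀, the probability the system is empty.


a = λ/μ = 23.73/31.08 = 0.7635; ρ = a/c = 0.3818
Σ_{k=0}^{1} a^k/k! (terms k=0..1) = 1.00000 + 0.76351 = 1.76351
Tail: a^2/(2!(1−ρ)) = 0.58295/(2·0.6182) = 0.47146
P₀ = 1/(1.76351 + 0.47146) = 1/2.23497 = 0.447433

Final: 0.447433


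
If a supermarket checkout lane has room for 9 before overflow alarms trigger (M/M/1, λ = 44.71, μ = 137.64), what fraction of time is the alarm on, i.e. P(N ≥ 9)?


ρ = 44.71/137.64 = 0.3248
P(N ≥ n) = ρ^n = 0.3248^9 = 0.00004027

Final: 0.00004027


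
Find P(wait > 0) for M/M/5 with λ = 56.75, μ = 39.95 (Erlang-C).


a = λ/μ = 1.4205; ρ = a/5 = 0.2841
P₀ = 0.241300 (from M/M/c formula)
C(c,a) = [a^c/(c!(1−ρ))]·P₀ = [5.78423/(120·0.7159)]·0.241300
= 0.06733·0.241300 = 0.016247

Final: 0.016247


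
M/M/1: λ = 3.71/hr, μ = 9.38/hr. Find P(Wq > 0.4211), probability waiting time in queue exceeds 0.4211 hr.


ρ = 3.71/9.38 = 0.3955
P(Wq > t) = ρ·e^{−(μ−λ)t} = 0.3955·e^{−2.3876}
= 0.3955·0.091846 = 0.036327

Final: 0.036327


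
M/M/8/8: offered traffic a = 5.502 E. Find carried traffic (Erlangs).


B(8,5.502) = 0.095001 (Erlang-B)
Carried load = a(1 − B) = 5.502·(1 − 0.095001) = 5.502·0.904999 = 4.9793 E

Final: 4.9793 Erlangs


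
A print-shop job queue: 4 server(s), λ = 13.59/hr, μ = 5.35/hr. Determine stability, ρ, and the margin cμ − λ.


Total capacity cμ = 4·5.35 = 21.40/hr
ρ = λ/(cμ) = 13.59/21.40 = 0.6350
Stable ⇔ ρ < 1: YES
Spare capacity = cμ − λ = 21.40 − 13.59 = 7.81/hr

Final: ρ = 0.6350; stable; margin = 7.81/hr


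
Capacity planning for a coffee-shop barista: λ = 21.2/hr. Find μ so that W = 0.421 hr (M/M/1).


W = 1/(μ−λ) ⇒ μ − λ = 1/W = 1/0.421 = 2.3753
μ = λ + 1/W = 21.2 + 2.3753 = 23.5753 per hr

Final: 23.5753 /hr


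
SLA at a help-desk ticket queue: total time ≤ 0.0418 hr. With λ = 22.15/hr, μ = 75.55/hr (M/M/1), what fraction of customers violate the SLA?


W ~ Exponential(μ−λ) for M/M/1.
μ − λ = 75.55 − 22.15 = 53.4000
P(W > t) = e^{−(μ−λ)t} = e^{−2.2321} = 0.107301

Final: 0.107301


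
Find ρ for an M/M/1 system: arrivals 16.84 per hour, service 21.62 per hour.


ρ = λ/μ = 16.84/21.62 = 0.7789

Final: 0.7789


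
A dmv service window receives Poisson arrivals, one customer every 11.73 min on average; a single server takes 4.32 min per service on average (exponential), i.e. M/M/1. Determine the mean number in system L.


λ = 60/11.73 = 5.1151 /hr
μ = 60/4.32 = 13.8889 /hr
ρ = λ/μ = 5.1151/13.8889 = 0.3683
L = ρ/(1−ρ) = 0.3683/0.6317 = 0.5830

Final: 0.5830


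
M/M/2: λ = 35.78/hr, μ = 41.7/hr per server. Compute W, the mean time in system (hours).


a = 0.8580; ρ = 0.4290; P₀ = 0.399564
Lq = P₀·a^c·ρ/(c!(1−ρ)²) = 0.19355
Wq = Lq/λ = 0.19355/35.78 = 0.005409 hr
W = Wq + 1/μ = 0.005409 + 0.02398 = 0.02939 hr

Final: 0.02939 hr


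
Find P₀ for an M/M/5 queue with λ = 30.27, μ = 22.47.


a = λ/μ = 30.27/22.47 = 1.3471; ρ = a/c = 0.2694
Σ_{k=0}^{4} a^k/k! (terms k=0..4) = 1.00000 + 1.34713 + 0.90738 + 0.40745 + 0.13722 = 3.79918
Tail: a^5/(5!(1−ρ)) = 4.43656/(120·0.7306) = 0.05061
P₀ = 1/(3.79918 + 0.05061) = 1/3.84979 = 0.259754

Final: 0.259754


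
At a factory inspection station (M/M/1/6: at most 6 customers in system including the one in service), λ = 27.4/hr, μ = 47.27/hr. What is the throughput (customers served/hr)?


ρ = 0.5796; P_K = (1−ρ)ρ^6/(1−ρ^7) = 0.016303
λ_eff = λ(1 − P_K) = 27.4·(1 − 0.016303) = 27.4·0.983697 = 26.9533 /hr

Final: 26.9533 /hr


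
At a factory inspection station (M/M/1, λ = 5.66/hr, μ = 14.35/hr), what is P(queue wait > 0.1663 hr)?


ρ = 5.66/14.35 = 0.3944
P(Wq > t) = ρ·e^{−(μ−λ)t} = 0.3944·e^{−1.4451}
= 0.3944·0.235711 = 0.092970

Final: 0.092970


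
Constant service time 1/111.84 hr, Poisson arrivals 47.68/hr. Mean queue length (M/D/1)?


ρ = 47.68/111.84 = 0.4263
M/D/1: Lq = ρ²/(2(1−ρ)) = 0.1818/(2·0.5737) = 0.15841

Final: 0.15841


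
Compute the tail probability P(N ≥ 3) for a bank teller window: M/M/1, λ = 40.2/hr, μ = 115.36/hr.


ρ = 40.2/115.36 = 0.3485
P(N ≥ n) = ρ^n = 0.3485^3 = 0.042317

Final: 0.042317


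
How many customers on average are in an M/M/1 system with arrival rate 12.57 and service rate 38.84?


ρ = λ/μ = 12.57/38.84 = 0.3236
L = ρ/(1−ρ) = 0.3236/(1 − 0.3236) = 0.3236/0.6764 = 0.4785

Final: 0.4785


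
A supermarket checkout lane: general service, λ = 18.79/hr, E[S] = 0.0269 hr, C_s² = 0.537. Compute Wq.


ρ = λ·E[S] = 18.79·0.0269 = 0.5055
E[S²] = E[S]²(1+C_s²) = 0.0269²·(1+0.537) = 0.001112
Wq = λ·E[S²]/(2(1−ρ)) = 18.79·0.001112/(2·0.4945) = 0.02113 hr

Final: 0.02113 hr


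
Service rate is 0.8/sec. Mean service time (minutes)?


Mean service time = 1/μ = 1/0.8 second = 1.25000 second
In minutes: 1.25000 × 0.0166667 = 0.02083 min

Final: 0.02083 min


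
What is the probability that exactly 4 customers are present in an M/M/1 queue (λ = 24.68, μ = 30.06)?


ρ = 24.68/30.06 = 0.8210
P_n = (1−ρ)·ρ^n = (1 − 0.8210)·0.8210^4 = 0.1790·0.454386 = 0.081324

Final: 0.081324


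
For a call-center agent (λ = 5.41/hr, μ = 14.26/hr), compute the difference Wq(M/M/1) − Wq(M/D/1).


ρ = 5.41/14.26 = 0.3794
Wq(M/M/1) = ρ/(μ−λ) = 0.3794/8.85 = 0.04287 hr
Wq(M/D/1) = ρ/(2(μ−λ)) = 0.02143 hr
Savings = 0.04287 − 0.02143 = 0.02143 hr

Final: 0.02143 hr


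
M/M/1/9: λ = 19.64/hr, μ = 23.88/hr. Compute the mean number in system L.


ρ = 19.64/23.88 = 0.8224
L = ρ[1 − (K+1)ρ^K + Kρ^(K+1)] / [(1−ρ)(1−ρ^(K+1))]
Numerator: 0.8224·(1 − 10·0.172173 + 9·0.141603) = 0.454563
Denominator: (0.1776)·(0.858397) = 0.152412
L = 0.454563/0.152412 = 2.9825

Final: 2.9825


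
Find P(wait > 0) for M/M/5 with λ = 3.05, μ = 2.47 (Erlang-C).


a = λ/μ = 1.2348; ρ = a/5 = 0.2470
P₀ = 0.290727 (from M/M/c formula)
C(c,a) = [a^c/(c!(1−ρ))]·P₀ = [2.87088/(120·0.7530)]·0.290727
= 0.03177·0.290727 = 0.009236

Final: 0.009236


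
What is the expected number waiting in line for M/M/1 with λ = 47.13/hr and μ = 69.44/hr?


ρ = 47.13/69.44 = 0.6787
Lq = ρ²/(1−ρ) = 0.4607/0.3213 = 1.4338

Final: 1.4338


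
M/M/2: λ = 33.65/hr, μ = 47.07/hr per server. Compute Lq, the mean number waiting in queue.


a = λ/μ = 0.7149; ρ = a/2 = 0.3574
P₀ = 0.473355
Lq = P₀·a^c·ρ / (c!·(1−ρ)²) = 0.473355·0.51107·0.3574/(2·0.41288)
= 0.10472

Final: 0.10472


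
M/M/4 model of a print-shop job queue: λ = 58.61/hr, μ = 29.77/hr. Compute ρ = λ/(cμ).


ρ = λ/(cμ) = 58.61/(4·29.77) = 58.61/119.08 = 0.4922

Final: 0.4922


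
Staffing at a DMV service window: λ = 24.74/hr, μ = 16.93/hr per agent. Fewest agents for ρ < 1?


Stability requires cμ > λ ⇔ c > λ/μ.
λ/μ = 24.74/16.93 = 1.4613
Minimum integer c = ⌊1.4613⌋ + 1 = 2
Check: 2·16.93 = 33.86 > 24.74, while 1·16.93 = 16.93 ≤ 24.74

Final: 2 servers


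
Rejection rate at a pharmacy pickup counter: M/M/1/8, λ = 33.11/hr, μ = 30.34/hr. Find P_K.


ρ = λ/μ = 33.11/30.34 = 1.0913
P_K = (1−ρ)ρ^K/(1−ρ^(K+1)) = (-0.09130·2.011633)/(1 − 2.195293)
= -0.183659/-1.195293 = 0.153652

Final: 0.153652


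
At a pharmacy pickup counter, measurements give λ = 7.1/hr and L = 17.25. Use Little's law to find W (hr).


W = L/λ = 17.25/7.1 = 2.4296 hr

Final: 2.4296 hr


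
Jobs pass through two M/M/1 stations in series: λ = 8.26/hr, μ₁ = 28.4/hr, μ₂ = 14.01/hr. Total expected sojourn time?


Each node sees arrival rate λ = 8.26/hr (tandem ⇒ throughput preserved).
W₁ = 1/(μ₁−λ) = 1/(28.4−8.26) = 0.04965 hr
W₂ = 1/(μ₂−λ) = 1/(14.01−8.26) = 0.17391 hr
W_total = W₁ + W₂ = 0.04965 + 0.17391 = 0.22357 hr

Final: 0.22357 hr


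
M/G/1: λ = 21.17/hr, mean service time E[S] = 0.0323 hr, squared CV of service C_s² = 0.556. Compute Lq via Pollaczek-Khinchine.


ρ = λ·E[S] = 21.17·0.0323 = 0.6838
Lq = ρ²(1+C_s²)/(2(1−ρ)) = 0.4676·(1+0.556)/(2·0.3162)
= 0.4676·1.5560/0.6324 = 1.15041

Final: 1.15041


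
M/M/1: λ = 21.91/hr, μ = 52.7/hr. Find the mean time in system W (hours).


W = 1/(μ−λ) = 1/(52.7 − 21.91) = 1/30.79 = 0.03248 hr

Final: 0.03248 hr


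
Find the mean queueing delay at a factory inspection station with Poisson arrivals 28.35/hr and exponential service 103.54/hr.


ρ = 28.35/103.54 = 0.2738
Wq = ρ/(μ−λ) = 0.2738/(103.54 − 28.35) = 0.2738/75.19 = 0.003642 hr

Final: 0.003642 hr


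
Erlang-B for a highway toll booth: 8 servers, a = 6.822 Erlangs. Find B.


B(c,a) = (a^c/c!) / Σ_{k=0}^{c} a^k/k!
a^8/8! = 116.351824
Σ terms (k=0..8): 1.00000 + 6.82200 + 23.26984 + 52.91562 + 90.24759 + 123.13381 + 140.00315 + 136.44307 + 116.35182 = 690.186903
B = 116.351824/690.186903 = 0.168580

Final: 0.168580


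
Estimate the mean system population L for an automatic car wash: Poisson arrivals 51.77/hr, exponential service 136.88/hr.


ρ = λ/μ = 51.77/136.88 = 0.3782
L = ρ/(1−ρ) = 0.3782/(1 − 0.3782) = 0.3782/0.6218 = 0.6083

Final: 0.6083


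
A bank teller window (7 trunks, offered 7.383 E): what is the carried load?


B(7,7.383) = 0.272228 (Erlang-B)
Carried load = a(1 − B) = 7.383·(1 − 0.272228) = 7.383·0.727772 = 5.3731 E

Final: 5.3731 Erlangs


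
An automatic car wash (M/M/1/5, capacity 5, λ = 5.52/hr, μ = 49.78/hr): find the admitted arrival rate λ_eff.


ρ = 0.1109; P_K = (1−ρ)ρ^5/(1−ρ^6) = 0.00001491
λ_eff = λ(1 − P_K) = 5.52·(1 − 0.00001491) = 5.52·0.999985 = 5.5199 /hr

Final: 5.5199 /hr


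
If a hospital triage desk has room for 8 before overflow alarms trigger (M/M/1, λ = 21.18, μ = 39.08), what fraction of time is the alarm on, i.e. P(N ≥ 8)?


ρ = 21.18/39.08 = 0.5420
P(N ≥ n) = ρ^n = 0.5420^8 = 0.007443

Final: 0.007443


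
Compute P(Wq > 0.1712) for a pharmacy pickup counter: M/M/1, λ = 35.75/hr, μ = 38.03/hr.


ρ = 35.75/38.03 = 0.9400
P(Wq > t) = ρ·e^{−(μ−λ)t} = 0.9400·e^{−0.3903}
= 0.9400·0.676829 = 0.636252

Final: 0.636252


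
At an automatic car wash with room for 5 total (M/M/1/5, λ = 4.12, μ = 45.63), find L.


ρ = 4.12/45.63 = 0.09029
L = ρ[1 − (K+1)ρ^K + Kρ^(K+1)] / [(1−ρ)(1−ρ^(K+1))]
Numerator: 0.09029·(1 − 6·0.000006001 + 5·0.0000005419) = 0.090288
Denominator: (0.9097)·(0.999999) = 0.909708
L = 0.090288/0.909708 = 0.09925

Final: 0.09925


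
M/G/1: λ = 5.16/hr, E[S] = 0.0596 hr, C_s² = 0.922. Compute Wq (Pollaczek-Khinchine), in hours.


ρ = λ·E[S] = 5.16·0.0596 = 0.3075
E[S²] = E[S]²(1+C_s²) = 0.0596²·(1+0.922) = 0.006827
Wq = λ·E[S²]/(2(1−ρ)) = 5.16·0.006827/(2·0.6925) = 0.02544 hr

Final: 0.02544 hr


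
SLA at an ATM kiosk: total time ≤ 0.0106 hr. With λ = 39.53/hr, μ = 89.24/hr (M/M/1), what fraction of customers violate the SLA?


W ~ Exponential(μ−λ) for M/M/1.
μ − λ = 89.24 − 39.53 = 49.7100
P(W > t) = e^{−(μ−λ)t} = e^{−0.5269} = 0.590417

Final: 0.590417
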